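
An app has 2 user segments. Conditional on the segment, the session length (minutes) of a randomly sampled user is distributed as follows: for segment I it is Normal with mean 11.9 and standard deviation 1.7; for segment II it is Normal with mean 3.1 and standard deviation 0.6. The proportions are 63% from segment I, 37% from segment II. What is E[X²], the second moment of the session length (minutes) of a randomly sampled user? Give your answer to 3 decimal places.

94.724

For each component E[X²] = Var + (mean)², giving I: 144.5; II: 9.97.
Overall E[X²] = 0.63·144.5 + 0.37·9.97 = 94.7239.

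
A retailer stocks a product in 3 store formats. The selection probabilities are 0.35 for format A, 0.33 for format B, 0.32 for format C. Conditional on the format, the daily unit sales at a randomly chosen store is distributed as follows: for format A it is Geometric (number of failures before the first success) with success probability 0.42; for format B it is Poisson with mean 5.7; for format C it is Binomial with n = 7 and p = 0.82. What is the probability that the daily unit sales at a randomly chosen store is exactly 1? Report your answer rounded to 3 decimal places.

Conditional on each format, P(X = 1): A: 0.2436; B: 0.019072; C: 0.00019523.
By total probability, P(X = 1) = 0.35·0.2436 + 0.33·0.019072 + 0.32·0.00019523 = 0.0916162.

0.092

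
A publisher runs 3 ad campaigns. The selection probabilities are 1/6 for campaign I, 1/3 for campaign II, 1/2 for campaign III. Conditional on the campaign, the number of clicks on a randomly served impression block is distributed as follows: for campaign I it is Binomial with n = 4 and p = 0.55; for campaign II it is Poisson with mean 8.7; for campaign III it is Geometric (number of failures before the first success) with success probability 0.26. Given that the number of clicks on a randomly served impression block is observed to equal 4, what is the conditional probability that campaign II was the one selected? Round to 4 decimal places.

Likelihoods P(X=4 | ·): I: 0.0915063; II: 0.0397653; III: 0.0779651.
Posterior ∝ prior × likelihood. Numerator for II: 0.333333·0.0397653 = 0.0132551.
Normalizing constant: 0.166667·0.0915063 + 0.333333·0.0397653 + 0.5·0.0779651 = 0.0674887.
P(II | observation) = 0.0132551 / 0.0674887 = 0.196405.

0.1964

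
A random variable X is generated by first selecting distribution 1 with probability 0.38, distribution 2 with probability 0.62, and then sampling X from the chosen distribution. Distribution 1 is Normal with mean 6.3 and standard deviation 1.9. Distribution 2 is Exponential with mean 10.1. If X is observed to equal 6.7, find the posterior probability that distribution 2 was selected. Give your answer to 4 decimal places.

0.2884

Likelihoods f(6.7 | ·): 1: 0.205368; 2: 0.0510014.
Posterior ∝ prior × likelihood. Numerator for 2: 0.62·0.0510014 = 0.0316209.
Normalizing constant: 0.38·0.205368 + 0.62·0.0510014 = 0.109661.
P(2 | observation) = 0.0316209 / 0.109661 = 0.288352.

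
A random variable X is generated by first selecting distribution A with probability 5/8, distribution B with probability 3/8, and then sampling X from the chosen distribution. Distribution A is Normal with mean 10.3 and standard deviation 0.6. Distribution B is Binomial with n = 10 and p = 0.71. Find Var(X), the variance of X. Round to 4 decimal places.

Per component, A: μ=10.3, E[X²]=106.45; B: μ=7.1, E[X²]=52.469.
E[X] = 0.625·10.3 + 0.375·7.1 = 9.1.
E[X²] = 0.625·106.45 + 0.375·52.469 = 86.2071.
Var(X) = E[X²] − (E[X])² = 86.2071 − 82.81 = 3.39713.

3.3971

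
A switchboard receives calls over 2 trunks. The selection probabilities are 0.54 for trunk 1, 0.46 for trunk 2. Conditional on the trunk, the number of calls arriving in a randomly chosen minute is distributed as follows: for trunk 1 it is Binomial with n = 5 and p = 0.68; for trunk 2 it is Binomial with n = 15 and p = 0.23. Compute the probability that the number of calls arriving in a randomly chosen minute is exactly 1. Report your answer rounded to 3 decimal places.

Conditional on each trunk, P(X = 1): 1: 0.0356516; 2: 0.0888565.
By total probability, P(X = 1) = 0.54·0.0356516 + 0.46·0.0888565 = 0.0601258.

0.060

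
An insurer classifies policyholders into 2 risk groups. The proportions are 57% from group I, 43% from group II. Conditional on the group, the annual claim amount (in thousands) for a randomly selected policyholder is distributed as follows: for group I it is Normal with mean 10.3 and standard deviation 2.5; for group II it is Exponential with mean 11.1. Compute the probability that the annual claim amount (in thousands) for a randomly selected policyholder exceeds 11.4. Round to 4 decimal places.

Conditional on each group, P(X > 11.4): I: 0.329969; II: 0.35807.
By total probability, P(X > 11.4) = 0.57·0.329969 + 0.43·0.35807 = 0.342052.

0.3421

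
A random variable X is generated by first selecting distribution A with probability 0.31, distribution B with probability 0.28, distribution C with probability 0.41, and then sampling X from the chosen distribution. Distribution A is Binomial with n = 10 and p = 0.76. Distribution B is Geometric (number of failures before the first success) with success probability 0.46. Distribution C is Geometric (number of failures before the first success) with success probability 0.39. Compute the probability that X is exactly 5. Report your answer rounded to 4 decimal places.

0.0352

Conditional on each component, P(X = 5): A: 0.0508774; B: 0.0211216; C: 0.0329393.
By total probability, P(X = 5) = 0.31·0.0508774 + 0.28·0.0211216 + 0.41·0.0329393 = 0.0351911.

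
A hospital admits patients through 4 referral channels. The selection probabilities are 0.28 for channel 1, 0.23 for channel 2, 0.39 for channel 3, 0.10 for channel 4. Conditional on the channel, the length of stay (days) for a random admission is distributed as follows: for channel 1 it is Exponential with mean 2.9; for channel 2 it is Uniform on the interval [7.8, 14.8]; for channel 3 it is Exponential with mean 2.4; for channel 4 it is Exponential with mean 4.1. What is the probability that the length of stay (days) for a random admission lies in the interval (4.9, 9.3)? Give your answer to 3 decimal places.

0.152

Conditional on each channel, P(4.9 < X < 9.3): 1: 0.144101; 2: 0.214286; 3: 0.109058; 4: 0.199178.
By total probability, P(4.9 < X < 9.3) = 0.28·0.144101 + 0.23·0.214286 + 0.39·0.109058 + 0.1·0.199178 = 0.152084.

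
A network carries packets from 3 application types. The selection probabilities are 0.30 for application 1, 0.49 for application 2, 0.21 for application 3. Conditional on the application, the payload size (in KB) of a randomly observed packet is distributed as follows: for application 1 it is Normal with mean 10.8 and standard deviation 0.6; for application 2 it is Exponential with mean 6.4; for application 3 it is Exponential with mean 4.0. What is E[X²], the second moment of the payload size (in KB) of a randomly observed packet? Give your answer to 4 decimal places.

For each component E[X²] = Var + (mean)², giving 1: 117; 2: 81.92; 3: 32.
Overall E[X²] = 0.3·117 + 0.49·81.92 + 0.21·32 = 81.9608.

81.9608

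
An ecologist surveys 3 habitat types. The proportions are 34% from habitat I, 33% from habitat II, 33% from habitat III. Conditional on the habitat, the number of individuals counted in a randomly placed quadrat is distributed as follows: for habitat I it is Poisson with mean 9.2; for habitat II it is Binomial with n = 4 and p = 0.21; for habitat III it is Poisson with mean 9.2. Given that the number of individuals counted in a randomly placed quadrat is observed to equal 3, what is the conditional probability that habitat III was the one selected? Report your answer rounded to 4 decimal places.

Likelihoods P(X=3 | ·): I: 0.013113; II: 0.0292648; III: 0.013113.
Posterior ∝ prior × likelihood. Numerator for III: 0.33·0.013113 = 0.0043273.
Normalizing constant: 0.34·0.013113 + 0.33·0.0292648 + 0.33·0.013113 = 0.0184431.
P(III | observation) = 0.0043273 / 0.0184431 = 0.23463.

0.2346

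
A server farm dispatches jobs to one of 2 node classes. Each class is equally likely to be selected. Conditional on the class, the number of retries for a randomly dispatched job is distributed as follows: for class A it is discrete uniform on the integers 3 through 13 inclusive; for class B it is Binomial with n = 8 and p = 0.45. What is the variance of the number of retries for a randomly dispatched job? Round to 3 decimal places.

Per component, A: μ=8, E[X²]=74; B: μ=3.6, E[X²]=14.94.
E[X] = 0.5·8 + 0.5·3.6 = 5.8.
E[X²] = 0.5·74 + 0.5·14.94 = 44.47.
Var(X) = E[X²] − (E[X])² = 44.47 − 33.64 = 10.83.

10.830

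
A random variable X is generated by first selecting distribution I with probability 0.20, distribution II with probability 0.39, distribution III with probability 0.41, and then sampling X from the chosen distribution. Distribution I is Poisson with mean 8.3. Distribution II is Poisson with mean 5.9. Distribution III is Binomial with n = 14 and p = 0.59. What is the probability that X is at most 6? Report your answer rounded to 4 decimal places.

0.3677

Conditional on each component, P(X ≤ 6): I: 0.278121; II: 0.622361; III: 0.169191.
By total probability, P(X ≤ 6) = 0.2·0.278121 + 0.39·0.622361 + 0.41·0.169191 = 0.367713.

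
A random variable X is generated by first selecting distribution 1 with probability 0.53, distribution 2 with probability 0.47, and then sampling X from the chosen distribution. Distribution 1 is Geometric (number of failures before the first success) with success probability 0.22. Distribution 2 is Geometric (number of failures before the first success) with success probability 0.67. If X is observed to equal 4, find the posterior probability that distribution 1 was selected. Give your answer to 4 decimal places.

Likelihoods P(X=4 | ·): 1: 0.0814331; 2: 0.00794567.
Posterior ∝ prior × likelihood. Numerator for 1: 0.53·0.0814331 = 0.0431596.
Normalizing constant: 0.53·0.0814331 + 0.47·0.00794567 = 0.046894.
P(1 | observation) = 0.0431596 / 0.046894 = 0.920364.

0.9204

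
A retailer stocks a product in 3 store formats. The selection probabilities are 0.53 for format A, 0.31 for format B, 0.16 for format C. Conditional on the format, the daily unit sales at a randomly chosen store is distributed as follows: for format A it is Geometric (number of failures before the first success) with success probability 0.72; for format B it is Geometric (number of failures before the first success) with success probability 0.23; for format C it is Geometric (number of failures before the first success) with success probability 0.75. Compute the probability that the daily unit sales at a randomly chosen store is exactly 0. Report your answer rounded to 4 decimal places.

0.5729

Conditional on each format, P(X = 0): A: 0.72; B: 0.23; C: 0.75.
By total probability, P(X = 0) = 0.53·0.72 + 0.31·0.23 + 0.16·0.75 = 0.5729.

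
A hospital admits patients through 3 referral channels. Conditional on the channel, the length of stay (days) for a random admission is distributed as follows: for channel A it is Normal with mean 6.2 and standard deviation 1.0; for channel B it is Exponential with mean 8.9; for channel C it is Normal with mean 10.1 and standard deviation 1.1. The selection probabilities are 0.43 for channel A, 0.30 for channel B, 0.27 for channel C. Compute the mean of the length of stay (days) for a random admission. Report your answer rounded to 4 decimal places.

Component means — A: 6.2; B: 8.9; C: 10.1.
E[X] = 0.43·6.2 + 0.3·8.9 + 0.27·10.1 = 8.063.

8.0630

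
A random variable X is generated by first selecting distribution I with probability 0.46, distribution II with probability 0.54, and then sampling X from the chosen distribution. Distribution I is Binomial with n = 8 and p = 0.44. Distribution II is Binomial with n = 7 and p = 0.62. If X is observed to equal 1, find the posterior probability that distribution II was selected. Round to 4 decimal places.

Likelihoods P(X=1 | ·): I: 0.0607937; II: 0.0130675.
Posterior ∝ prior × likelihood. Numerator for II: 0.54·0.0130675 = 0.00705643.
Normalizing constant: 0.46·0.0607937 + 0.54·0.0130675 = 0.0350216.
P(II | observation) = 0.00705643 / 0.0350216 = 0.201488.

0.2015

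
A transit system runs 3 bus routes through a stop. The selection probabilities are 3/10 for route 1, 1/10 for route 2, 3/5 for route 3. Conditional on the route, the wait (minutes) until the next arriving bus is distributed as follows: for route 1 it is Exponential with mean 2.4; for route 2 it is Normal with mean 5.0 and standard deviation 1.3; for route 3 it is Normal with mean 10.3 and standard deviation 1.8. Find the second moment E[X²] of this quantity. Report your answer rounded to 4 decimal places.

For each component E[X²] = Var + (mean)², giving 1: 11.52; 2: 26.69; 3: 109.33.
Overall E[X²] = 0.3·11.52 + 0.1·26.69 + 0.6·109.33 = 71.723.

71.7230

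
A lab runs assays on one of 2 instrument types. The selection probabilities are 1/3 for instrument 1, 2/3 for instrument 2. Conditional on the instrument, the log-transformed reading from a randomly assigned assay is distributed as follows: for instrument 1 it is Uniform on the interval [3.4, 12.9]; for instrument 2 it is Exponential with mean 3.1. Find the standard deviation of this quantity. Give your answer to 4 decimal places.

Per component, 1: μ=8.15, E[X²]=73.9433; 2: μ=3.1, E[X²]=19.22.
E[X] = 0.333333·8.15 + 0.666667·3.1 = 4.78333.
E[X²] = 0.333333·73.9433 + 0.666667·19.22 = 37.4611.
Var(X) = E[X²] − (E[X])² = 37.4611 − 22.8803 = 14.5808.
SD(X) = √14.5808 = 3.81849.

3.8185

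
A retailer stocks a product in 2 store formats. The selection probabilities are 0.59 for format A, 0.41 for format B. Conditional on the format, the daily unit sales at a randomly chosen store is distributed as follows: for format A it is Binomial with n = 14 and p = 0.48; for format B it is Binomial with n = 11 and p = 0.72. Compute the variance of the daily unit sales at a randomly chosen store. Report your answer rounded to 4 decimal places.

Per component, A: μ=6.72, E[X²]=48.6528; B: μ=7.92, E[X²]=64.944.
E[X] = 0.59·6.72 + 0.41·7.92 = 7.212.
E[X²] = 0.59·48.6528 + 0.41·64.944 = 55.3322.
Var(X) = E[X²] − (E[X])² = 55.3322 − 52.0129 = 3.31925.

3.3192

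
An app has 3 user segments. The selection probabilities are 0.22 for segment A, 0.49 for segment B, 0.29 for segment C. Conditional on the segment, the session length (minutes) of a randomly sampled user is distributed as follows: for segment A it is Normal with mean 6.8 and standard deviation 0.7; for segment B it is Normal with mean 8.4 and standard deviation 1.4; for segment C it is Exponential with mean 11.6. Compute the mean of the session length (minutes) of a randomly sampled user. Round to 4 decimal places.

8.9760

Component means — A: 6.8; B: 8.4; C: 11.6.
E[X] = 0.22·6.8 + 0.49·8.4 + 0.29·11.6 = 8.976.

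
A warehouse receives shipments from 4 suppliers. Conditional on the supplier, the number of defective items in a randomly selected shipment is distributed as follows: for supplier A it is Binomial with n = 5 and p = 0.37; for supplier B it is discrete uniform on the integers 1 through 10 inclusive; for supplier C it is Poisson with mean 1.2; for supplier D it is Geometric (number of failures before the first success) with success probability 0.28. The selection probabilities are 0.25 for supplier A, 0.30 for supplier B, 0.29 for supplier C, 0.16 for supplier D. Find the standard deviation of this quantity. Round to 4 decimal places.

Per component, A: μ=1.85, E[X²]=4.588; B: μ=5.5, E[X²]=38.5; C: μ=1.2, E[X²]=2.64; D: μ=2.57143, E[X²]=15.7959.
E[X] = 0.25·1.85 + 0.3·5.5 + 0.29·1.2 + 0.16·2.57143 = 2.87193.
E[X²] = 0.25·4.588 + 0.3·38.5 + 0.29·2.64 + 0.16·15.7959 = 15.9899.
Var(X) = E[X²] − (E[X])² = 15.9899 − 8.24797 = 7.74197.
SD(X) = √7.74197 = 2.78244.

2.7824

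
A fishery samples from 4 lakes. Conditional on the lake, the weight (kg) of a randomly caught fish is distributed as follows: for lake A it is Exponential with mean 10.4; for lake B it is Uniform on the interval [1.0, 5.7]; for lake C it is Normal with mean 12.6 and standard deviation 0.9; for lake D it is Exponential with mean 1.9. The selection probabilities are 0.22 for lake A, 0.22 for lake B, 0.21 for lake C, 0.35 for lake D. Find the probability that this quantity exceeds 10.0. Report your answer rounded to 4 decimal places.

0.2955

Conditional on each lake, P(X > 10.0): A: 0.382304; B: 0; C: 0.998067; D: 0.00517892.
By total probability, P(X > 10.0) = 0.22·0.382304 + 0.22·0 + 0.21·0.998067 + 0.35·0.00517892 = 0.295514.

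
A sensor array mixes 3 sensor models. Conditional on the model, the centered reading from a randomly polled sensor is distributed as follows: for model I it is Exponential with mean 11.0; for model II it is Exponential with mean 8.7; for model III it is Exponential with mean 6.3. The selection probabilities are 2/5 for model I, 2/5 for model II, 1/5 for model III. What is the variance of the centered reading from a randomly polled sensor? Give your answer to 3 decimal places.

Per component, I: μ=11, E[X²]=242; II: μ=8.7, E[X²]=151.38; III: μ=6.3, E[X²]=79.38.
E[X] = 0.4·11 + 0.4·8.7 + 0.2·6.3 = 9.14.
E[X²] = 0.4·242 + 0.4·151.38 + 0.2·79.38 = 173.228.
Var(X) = E[X²] − (E[X])² = 173.228 − 83.5396 = 89.6884.

89.688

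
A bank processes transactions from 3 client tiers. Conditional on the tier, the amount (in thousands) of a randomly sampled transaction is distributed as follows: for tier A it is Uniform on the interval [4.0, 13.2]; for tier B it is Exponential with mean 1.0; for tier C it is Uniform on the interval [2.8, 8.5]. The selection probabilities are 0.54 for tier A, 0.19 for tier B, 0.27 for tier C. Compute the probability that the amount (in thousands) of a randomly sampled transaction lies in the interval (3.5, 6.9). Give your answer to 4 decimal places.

Conditional on each tier, P(3.5 < X < 6.9): A: 0.315217; B: 0.0291896; C: 0.596491.
By total probability, P(3.5 < X < 6.9) = 0.54·0.315217 + 0.19·0.0291896 + 0.27·0.596491 = 0.336816.

0.3368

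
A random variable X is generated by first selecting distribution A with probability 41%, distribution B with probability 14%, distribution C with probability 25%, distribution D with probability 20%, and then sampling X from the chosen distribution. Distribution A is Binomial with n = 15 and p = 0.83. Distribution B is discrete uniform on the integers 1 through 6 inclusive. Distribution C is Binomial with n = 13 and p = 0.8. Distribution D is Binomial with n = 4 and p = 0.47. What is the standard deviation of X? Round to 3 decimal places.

Per component, A: μ=12.45, E[X²]=157.119; B: μ=3.5, E[X²]=15.1667; C: μ=10.4, E[X²]=110.24; D: μ=1.88, E[X²]=4.5308.
E[X] = 0.41·12.45 + 0.14·3.5 + 0.25·10.4 + 0.2·1.88 = 8.5705.
E[X²] = 0.41·157.119 + 0.14·15.1667 + 0.25·110.24 + 0.2·4.5308 = 95.0083.
Var(X) = E[X²] − (E[X])² = 95.0083 − 73.4535 = 21.5548.
SD(X) = √21.5548 = 4.64272.

4.643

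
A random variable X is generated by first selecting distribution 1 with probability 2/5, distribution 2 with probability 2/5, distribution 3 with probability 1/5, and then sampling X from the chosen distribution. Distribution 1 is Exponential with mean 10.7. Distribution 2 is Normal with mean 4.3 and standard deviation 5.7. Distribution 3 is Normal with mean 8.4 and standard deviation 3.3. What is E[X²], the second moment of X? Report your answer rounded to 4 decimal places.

128.2740

For each component E[X²] = Var + (mean)², giving 1: 228.98; 2: 50.98; 3: 81.45.
Overall E[X²] = 0.4·228.98 + 0.4·50.98 + 0.2·81.45 = 128.274.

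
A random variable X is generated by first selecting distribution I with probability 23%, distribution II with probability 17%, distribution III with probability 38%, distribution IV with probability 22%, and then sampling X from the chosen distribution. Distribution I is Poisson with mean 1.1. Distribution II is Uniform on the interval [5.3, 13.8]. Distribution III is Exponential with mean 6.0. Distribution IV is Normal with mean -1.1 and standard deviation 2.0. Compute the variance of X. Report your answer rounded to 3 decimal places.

30.242

Per component, I: μ=1.1, E[X²]=2.31; II: μ=9.55, E[X²]=97.2233; III: μ=6, E[X²]=72; IV: μ=-1.1, E[X²]=5.21.
E[X] = 0.23·1.1 + 0.17·9.55 + 0.38·6 + 0.22·-1.1 = 3.9145.
E[X²] = 0.23·2.31 + 0.17·97.2233 + 0.38·72 + 0.22·5.21 = 45.5655.
Var(X) = E[X²] − (E[X])² = 45.5655 − 15.3233 = 30.2422.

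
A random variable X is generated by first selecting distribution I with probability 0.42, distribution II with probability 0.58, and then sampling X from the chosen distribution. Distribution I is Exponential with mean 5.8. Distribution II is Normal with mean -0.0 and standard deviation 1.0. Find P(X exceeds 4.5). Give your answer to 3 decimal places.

Conditional on each component, P(X > 4.5): I: 0.460307; II: 3.39767e-06.
By total probability, P(X > 4.5) = 0.42·0.460307 + 0.58·3.39767e-06 = 0.193331.

0.193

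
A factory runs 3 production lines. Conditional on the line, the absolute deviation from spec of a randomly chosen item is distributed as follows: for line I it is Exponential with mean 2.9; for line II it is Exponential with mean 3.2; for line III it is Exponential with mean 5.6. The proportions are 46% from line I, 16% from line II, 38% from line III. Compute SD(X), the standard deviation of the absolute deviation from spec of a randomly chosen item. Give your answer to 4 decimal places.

4.3652

Per component, I: μ=2.9, E[X²]=16.82; II: μ=3.2, E[X²]=20.48; III: μ=5.6, E[X²]=62.72.
E[X] = 0.46·2.9 + 0.16·3.2 + 0.38·5.6 = 3.974.
E[X²] = 0.46·16.82 + 0.16·20.48 + 0.38·62.72 = 34.8476.
Var(X) = E[X²] − (E[X])² = 34.8476 − 15.7927 = 19.0549.
SD(X) = √19.0549 = 4.36519.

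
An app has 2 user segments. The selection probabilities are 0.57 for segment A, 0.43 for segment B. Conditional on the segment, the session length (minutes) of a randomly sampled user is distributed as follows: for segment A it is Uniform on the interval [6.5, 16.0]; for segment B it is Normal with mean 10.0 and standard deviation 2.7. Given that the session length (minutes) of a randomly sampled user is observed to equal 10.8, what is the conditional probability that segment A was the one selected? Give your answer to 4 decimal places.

Likelihoods f(10.8 | ·): A: 0.105263; B: 0.141411.
Posterior ∝ prior × likelihood. Numerator for A: 0.57·0.105263 = 0.06.
Normalizing constant: 0.57·0.105263 + 0.43·0.141411 = 0.120807.
P(A | observation) = 0.06 / 0.120807 = 0.496661.

0.4967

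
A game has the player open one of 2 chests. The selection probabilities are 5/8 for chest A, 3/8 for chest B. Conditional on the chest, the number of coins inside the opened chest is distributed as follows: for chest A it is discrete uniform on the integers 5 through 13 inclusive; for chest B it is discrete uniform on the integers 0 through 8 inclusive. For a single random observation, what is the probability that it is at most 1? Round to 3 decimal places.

Conditional on each chest, P(X ≤ 1): A: 0; B: 0.222222.
By total probability, P(X ≤ 1) = 0.625·0 + 0.375·0.222222 = 0.0833333.

0.083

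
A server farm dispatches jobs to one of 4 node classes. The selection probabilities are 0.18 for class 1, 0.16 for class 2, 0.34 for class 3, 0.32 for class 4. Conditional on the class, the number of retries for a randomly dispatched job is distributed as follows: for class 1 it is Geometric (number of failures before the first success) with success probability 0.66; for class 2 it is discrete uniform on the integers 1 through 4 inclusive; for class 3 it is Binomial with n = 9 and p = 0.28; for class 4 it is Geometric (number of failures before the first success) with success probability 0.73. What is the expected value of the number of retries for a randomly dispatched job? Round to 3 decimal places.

1.468

Component means — 1: 0.515152; 2: 2.5; 3: 2.52; 4: 0.369863.
E[X] = 0.18·0.515152 + 0.16·2.5 + 0.34·2.52 + 0.32·0.369863 = 1.46788.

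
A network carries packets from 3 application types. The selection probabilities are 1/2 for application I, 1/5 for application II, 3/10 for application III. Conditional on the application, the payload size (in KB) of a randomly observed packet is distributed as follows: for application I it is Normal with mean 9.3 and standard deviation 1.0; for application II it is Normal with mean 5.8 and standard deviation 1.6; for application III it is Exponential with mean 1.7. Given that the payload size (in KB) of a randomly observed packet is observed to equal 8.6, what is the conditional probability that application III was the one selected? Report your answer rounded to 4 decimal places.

Likelihoods f(8.6 | ·): I: 0.312254; II: 0.0539233; III: 0.00373708.
Posterior ∝ prior × likelihood. Numerator for III: 0.3·0.00373708 = 0.00112112.
Normalizing constant: 0.5·0.312254 + 0.2·0.0539233 + 0.3·0.00373708 = 0.168033.
P(III | observation) = 0.00112112 / 0.168033 = 0.00667205.

0.0067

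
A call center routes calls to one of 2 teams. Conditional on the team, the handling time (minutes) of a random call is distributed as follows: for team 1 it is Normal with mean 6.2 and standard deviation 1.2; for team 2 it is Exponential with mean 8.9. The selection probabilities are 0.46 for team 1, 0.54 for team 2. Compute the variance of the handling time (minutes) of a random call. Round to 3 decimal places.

45.247

Per component, 1: μ=6.2, E[X²]=39.88; 2: μ=8.9, E[X²]=158.42.
E[X] = 0.46·6.2 + 0.54·8.9 = 7.658.
E[X²] = 0.46·39.88 + 0.54·158.42 = 103.892.
Var(X) = E[X²] − (E[X])² = 103.892 − 58.645 = 45.2466.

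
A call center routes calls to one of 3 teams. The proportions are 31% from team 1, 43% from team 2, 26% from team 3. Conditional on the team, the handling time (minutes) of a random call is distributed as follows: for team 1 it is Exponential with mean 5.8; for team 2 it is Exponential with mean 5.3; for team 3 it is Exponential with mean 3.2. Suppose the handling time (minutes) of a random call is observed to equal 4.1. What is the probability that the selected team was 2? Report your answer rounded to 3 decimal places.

Likelihoods f(4.1 | ·): 1: 0.0850297; 2: 0.0870483; 3: 0.0867781.
Posterior ∝ prior × likelihood. Numerator for 2: 0.43·0.0870483 = 0.0374308.
Normalizing constant: 0.31·0.0850297 + 0.43·0.0870483 + 0.26·0.0867781 = 0.0863523.
P(2 | observation) = 0.0374308 / 0.0863523 = 0.433466.

0.433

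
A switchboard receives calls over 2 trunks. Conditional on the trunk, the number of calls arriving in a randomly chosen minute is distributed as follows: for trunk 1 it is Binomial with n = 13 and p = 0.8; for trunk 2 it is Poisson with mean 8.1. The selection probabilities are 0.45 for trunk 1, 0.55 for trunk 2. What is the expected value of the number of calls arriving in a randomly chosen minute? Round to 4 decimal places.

9.1350

Component means — 1: 10.4; 2: 8.1.
E[X] = 0.45·10.4 + 0.55·8.1 = 9.135.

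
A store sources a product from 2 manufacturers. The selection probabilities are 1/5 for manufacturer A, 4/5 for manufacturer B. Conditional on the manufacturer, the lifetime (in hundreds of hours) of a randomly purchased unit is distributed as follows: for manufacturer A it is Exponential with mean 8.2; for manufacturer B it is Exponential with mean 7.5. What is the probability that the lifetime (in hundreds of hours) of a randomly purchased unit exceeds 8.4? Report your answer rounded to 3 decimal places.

Conditional on each manufacturer, P(X > 8.4): A: 0.359015; B: 0.32628.
By total probability, P(X > 8.4) = 0.2·0.359015 + 0.8·0.32628 = 0.332827.

0.333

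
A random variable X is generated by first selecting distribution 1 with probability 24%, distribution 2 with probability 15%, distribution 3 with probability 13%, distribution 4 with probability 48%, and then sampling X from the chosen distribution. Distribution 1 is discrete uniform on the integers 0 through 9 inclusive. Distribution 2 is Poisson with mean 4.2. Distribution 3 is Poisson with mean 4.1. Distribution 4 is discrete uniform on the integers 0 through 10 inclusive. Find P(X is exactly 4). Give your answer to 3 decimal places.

Conditional on each component, P(X = 4): 1: 0.1; 2: 0.194424; 3: 0.195127; 4: 0.0909091.
By total probability, P(X = 4) = 0.24·0.1 + 0.15·0.194424 + 0.13·0.195127 + 0.48·0.0909091 = 0.122166.

0.122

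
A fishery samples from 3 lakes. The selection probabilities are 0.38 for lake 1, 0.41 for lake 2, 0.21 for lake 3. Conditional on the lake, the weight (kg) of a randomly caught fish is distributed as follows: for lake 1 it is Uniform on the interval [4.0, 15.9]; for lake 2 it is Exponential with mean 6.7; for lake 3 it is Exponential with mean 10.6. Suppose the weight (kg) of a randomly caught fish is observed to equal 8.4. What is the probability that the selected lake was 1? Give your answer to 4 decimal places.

0.5471

Likelihoods f(8.4 | ·): 1: 0.0840336; 2: 0.0426026; 3: 0.0427107.
Posterior ∝ prior × likelihood. Numerator for 1: 0.38·0.0840336 = 0.0319328.
Normalizing constant: 0.38·0.0840336 + 0.41·0.0426026 + 0.21·0.0427107 = 0.0583691.
P(1 | observation) = 0.0319328 / 0.0583691 = 0.547084.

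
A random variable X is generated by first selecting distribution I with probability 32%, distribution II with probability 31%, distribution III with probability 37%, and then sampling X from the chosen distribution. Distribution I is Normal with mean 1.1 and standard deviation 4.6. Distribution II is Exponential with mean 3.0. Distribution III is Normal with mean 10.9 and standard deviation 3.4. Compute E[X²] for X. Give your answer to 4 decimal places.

60.9753

For each component E[X²] = Var + (mean)², giving I: 22.37; II: 18; III: 130.37.
Overall E[X²] = 0.32·22.37 + 0.31·18 + 0.37·130.37 = 60.9753.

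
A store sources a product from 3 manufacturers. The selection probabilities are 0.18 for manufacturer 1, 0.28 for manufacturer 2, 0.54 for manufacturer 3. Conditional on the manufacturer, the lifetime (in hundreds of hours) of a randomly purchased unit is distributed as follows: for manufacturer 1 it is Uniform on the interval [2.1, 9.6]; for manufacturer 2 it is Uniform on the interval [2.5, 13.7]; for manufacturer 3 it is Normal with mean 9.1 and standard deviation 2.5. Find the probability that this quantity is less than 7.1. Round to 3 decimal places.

Conditional on each manufacturer, P(X < 7.1): 1: 0.666667; 2: 0.410714; 3: 0.211855.
By total probability, P(X < 7.1) = 0.18·0.666667 + 0.28·0.410714 + 0.54·0.211855 = 0.349402.

0.349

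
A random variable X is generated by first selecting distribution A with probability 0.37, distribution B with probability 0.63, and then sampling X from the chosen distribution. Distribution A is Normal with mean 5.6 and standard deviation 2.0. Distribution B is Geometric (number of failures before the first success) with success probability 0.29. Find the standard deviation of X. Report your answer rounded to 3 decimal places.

3.019

Per component, A: μ=5.6, E[X²]=35.36; B: μ=2.44828, E[X²]=14.4364.
E[X] = 0.37·5.6 + 0.63·2.44828 = 3.61441.
E[X²] = 0.37·35.36 + 0.63·14.4364 = 22.1781.
Var(X) = E[X²] − (E[X])² = 22.1781 − 13.064 = 9.11414.
SD(X) = √9.11414 = 3.01896.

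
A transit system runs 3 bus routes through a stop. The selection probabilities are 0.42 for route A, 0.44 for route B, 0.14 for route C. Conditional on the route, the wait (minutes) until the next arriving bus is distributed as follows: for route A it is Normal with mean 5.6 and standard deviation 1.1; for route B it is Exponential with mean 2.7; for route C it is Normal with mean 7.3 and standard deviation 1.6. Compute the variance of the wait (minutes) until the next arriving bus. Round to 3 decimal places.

7.102

Per component, A: μ=5.6, E[X²]=32.57; B: μ=2.7, E[X²]=14.58; C: μ=7.3, E[X²]=55.85.
E[X] = 0.42·5.6 + 0.44·2.7 + 0.14·7.3 = 4.562.
E[X²] = 0.42·32.57 + 0.44·14.58 + 0.14·55.85 = 27.9136.
Var(X) = E[X²] − (E[X])² = 27.9136 − 20.8118 = 7.10176.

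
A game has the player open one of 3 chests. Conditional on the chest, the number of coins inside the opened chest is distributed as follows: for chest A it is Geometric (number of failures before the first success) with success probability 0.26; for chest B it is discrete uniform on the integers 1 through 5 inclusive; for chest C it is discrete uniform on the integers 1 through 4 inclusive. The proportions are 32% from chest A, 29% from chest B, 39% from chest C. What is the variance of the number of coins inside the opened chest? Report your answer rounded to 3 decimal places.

Per component, A: μ=2.84615, E[X²]=19.0473; B: μ=3, E[X²]=11; C: μ=2.5, E[X²]=7.5.
E[X] = 0.32·2.84615 + 0.29·3 + 0.39·2.5 = 2.75577.
E[X²] = 0.32·19.0473 + 0.29·11 + 0.39·7.5 = 12.2101.
Var(X) = E[X²] − (E[X])² = 12.2101 − 7.59426 = 4.61588.

4.616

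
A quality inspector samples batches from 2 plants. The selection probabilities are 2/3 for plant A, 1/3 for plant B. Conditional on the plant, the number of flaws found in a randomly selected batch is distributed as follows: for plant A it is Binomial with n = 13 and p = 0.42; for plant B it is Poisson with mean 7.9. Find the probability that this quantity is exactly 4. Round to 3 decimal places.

Conditional on each plant, P(X = 4): A: 0.165255; B: 0.0601687.
By total probability, P(X = 4) = 0.666667·0.165255 + 0.333333·0.0601687 = 0.130226.

0.130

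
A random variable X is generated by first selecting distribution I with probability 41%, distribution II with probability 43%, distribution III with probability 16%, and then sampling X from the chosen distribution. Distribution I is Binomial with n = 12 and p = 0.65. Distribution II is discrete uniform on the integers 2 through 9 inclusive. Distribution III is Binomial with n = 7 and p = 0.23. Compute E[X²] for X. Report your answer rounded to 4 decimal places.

41.9418

For each component E[X²] = Var + (mean)², giving I: 63.57; II: 35.5; III: 3.8318.
Overall E[X²] = 0.41·63.57 + 0.43·35.5 + 0.16·3.8318 = 41.9418.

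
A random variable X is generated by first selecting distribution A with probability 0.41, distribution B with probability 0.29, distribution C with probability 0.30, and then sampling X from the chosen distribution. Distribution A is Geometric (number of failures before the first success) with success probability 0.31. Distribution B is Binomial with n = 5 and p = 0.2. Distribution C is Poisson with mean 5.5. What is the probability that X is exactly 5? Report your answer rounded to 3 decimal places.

Conditional on each component, P(X = 5): A: 0.048485; B: 0.00032; C: 0.171401.
By total probability, P(X = 5) = 0.41·0.048485 + 0.29·0.00032 + 0.3·0.171401 = 0.0713918.

0.071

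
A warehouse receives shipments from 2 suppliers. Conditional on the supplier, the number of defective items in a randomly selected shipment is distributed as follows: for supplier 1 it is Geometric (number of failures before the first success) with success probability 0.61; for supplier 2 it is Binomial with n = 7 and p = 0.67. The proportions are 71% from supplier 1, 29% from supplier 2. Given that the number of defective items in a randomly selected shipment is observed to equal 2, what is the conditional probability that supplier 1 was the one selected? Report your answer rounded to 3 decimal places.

0.860

Likelihoods P(X=2 | ·): 1: 0.092781; 2: 0.0368925.
Posterior ∝ prior × likelihood. Numerator for 1: 0.71·0.092781 = 0.0658745.
Normalizing constant: 0.71·0.092781 + 0.29·0.0368925 = 0.0765733.
P(1 | observation) = 0.0658745 / 0.0765733 = 0.86028.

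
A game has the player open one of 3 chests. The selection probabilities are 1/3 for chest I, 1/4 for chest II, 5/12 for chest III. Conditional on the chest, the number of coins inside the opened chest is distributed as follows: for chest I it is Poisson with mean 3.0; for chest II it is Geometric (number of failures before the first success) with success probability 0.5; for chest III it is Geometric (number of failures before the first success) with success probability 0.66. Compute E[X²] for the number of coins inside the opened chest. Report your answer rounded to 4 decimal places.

For each component E[X²] = Var + (mean)², giving I: 12; II: 3; III: 1.04591.
Overall E[X²] = 0.333333·12 + 0.25·3 + 0.416667·1.04591 = 5.1858.

5.1858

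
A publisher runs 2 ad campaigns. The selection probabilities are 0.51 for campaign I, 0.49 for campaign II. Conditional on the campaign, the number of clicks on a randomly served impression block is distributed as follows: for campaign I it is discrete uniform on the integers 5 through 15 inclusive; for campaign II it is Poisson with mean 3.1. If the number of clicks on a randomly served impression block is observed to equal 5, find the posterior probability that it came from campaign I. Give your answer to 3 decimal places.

Likelihoods P(X=5 | ·): I: 0.0909091; II: 0.107477.
Posterior ∝ prior × likelihood. Numerator for I: 0.51·0.0909091 = 0.0463636.
Normalizing constant: 0.51·0.0909091 + 0.49·0.107477 = 0.0990272.
P(I | observation) = 0.0463636 / 0.0990272 = 0.468191.

0.468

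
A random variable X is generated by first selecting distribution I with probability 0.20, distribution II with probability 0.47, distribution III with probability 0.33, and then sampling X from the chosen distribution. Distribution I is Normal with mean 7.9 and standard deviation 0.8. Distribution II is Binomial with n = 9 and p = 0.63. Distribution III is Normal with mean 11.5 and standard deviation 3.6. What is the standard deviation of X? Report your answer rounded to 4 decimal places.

Per component, I: μ=7.9, E[X²]=63.05; II: μ=5.67, E[X²]=34.2468; III: μ=11.5, E[X²]=145.21.
E[X] = 0.2·7.9 + 0.47·5.67 + 0.33·11.5 = 8.0399.
E[X²] = 0.2·63.05 + 0.47·34.2468 + 0.33·145.21 = 76.6253.
Var(X) = E[X²] − (E[X])² = 76.6253 − 64.64 = 11.9853.
SD(X) = √11.9853 = 3.46198.

3.4620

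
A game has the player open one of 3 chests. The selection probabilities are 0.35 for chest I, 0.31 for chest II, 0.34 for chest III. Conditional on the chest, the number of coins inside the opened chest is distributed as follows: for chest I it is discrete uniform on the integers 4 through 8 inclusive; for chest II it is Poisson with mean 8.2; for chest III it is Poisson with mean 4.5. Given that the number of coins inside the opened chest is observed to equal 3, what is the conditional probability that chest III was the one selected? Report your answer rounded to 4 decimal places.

Likelihoods P(X=3 | ·): I: 0; II: 0.0252392; III: 0.168718.
Posterior ∝ prior × likelihood. Numerator for III: 0.34·0.168718 = 0.0573641.
Normalizing constant: 0.35·0 + 0.31·0.0252392 + 0.34·0.168718 = 0.0651882.
P(III | observation) = 0.0573641 / 0.0651882 = 0.879976.

0.8800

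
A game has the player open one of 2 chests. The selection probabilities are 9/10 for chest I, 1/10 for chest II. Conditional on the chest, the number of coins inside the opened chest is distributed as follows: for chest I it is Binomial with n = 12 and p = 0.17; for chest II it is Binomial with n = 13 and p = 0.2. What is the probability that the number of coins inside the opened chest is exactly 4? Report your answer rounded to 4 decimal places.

0.0992

Conditional on each chest, P(X = 4): I: 0.0931163; II: 0.153545.
By total probability, P(X = 4) = 0.9·0.0931163 + 0.1·0.153545 = 0.0991592.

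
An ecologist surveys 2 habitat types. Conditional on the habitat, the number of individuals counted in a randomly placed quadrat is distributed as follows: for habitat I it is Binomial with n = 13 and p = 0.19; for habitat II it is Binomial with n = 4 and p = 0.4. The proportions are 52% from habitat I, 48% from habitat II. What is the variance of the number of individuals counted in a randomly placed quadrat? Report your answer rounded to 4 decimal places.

Per component, I: μ=2.47, E[X²]=8.1016; II: μ=1.6, E[X²]=3.52.
E[X] = 0.52·2.47 + 0.48·1.6 = 2.0524.
E[X²] = 0.52·8.1016 + 0.48·3.52 = 5.90243.
Var(X) = E[X²] − (E[X])² = 5.90243 − 4.21235 = 1.69009.

1.6901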